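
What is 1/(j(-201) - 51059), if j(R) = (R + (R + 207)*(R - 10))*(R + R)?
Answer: 1/538675 ≈ 1.8564e-6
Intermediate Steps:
j(R) = 2*R*(R + (-10 + R)*(207 + R)) (j(R) = (R + (207 + R)*(-10 + R))*(2*R) = (R + (-10 + R)*(207 + R))*(2*R) = 2*R*(R + (-10 + R)*(207 + R)))
1/(j(-201) - 51059) = 1/(2*(-201)*(-2070 + (-201)² + 198*(-201)) - 51059) = 1/(2*(-201)*(-2070 + 40401 - 39798) - 51059) = 1/(2*(-201)*(-1467) - 51059) = 1/(589734 - 51059) = 1/538675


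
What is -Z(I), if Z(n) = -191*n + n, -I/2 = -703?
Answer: 267140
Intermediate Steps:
I = 1406 (I = -2*(-703) = 1406)
Z(n) = -190*n
-Z(I) = -(-190)*1406 = -1*(-267140) = 267140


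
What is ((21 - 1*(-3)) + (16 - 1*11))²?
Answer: 841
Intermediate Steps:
((21 - 1*(-3)) + (16 - 1*11))² = ((21 + 3) + (16 - 11))² = (24 + 5)² = 29² = 841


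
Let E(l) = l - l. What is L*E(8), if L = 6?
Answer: 0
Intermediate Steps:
E(l) = 0
L*E(8) = 6*0 = 0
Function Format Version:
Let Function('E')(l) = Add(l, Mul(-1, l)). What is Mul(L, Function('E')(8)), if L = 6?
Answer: 0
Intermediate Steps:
Function('E')(l) = 0
Mul(L, Function('E')(8)) = Mul(6, 0) = 0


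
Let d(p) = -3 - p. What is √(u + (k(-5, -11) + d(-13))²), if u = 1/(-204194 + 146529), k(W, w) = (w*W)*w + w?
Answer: √1221152326042435/57665 ≈ 606.00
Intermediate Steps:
k(W, w) = w + W*w² (k(W, w) = (W*w)*w + w = W*w² + w = w + W*w²)
u = -1/57665 (u = 1/(-57665) = -1/57665 ≈ -1.7342e-5)
√(u + (k(-5, -11) + d(-13))²) = √(-1/57665 + (-11*(1 - 5*(-11)) + (-3 - 1*(-13)))²) = √(-1/57665 + (-11*(1 + 55) + (-3 + 13))²) = √(-1/57665 + (-11*56 + 10)²) = √(-1/57665 + (-616 + 10)²) = √(-1/57665 + (-606)²) = √(-1/57665 + 367236) = √(21176663939/57665) = √1221152326042435/57665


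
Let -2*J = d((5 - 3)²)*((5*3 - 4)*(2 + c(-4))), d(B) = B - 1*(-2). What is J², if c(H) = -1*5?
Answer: 9801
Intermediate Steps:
c(H) = -5
d(B) = 2 + B (d(B) = B + 2 = 2 + B)
J = 99 (J = -(2 + (5 - 3)²)*(5*3 - 4)*(2 - 5)/2 = -(2 + 2²)*(15 - 4)*(-3)/2 = -(2 + 4)*11*(-3)/2 = -3*(-33) = -½*(-198) = 99)
J² = 99² = 9801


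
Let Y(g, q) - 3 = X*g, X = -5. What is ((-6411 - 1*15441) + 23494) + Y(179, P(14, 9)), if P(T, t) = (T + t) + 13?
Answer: 750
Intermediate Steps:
P(T, t) = 13 + T + t
Y(g, q) = 3 - 5*g
((-6411 - 1*15441) + 23494) + Y(179, P(14, 9)) = ((-6411 - 1*15441) + 23494) + (3 - 5*179) = ((-6411 - 15441) + 23494) + (3 - 895) = (-21852 + 23494) - 892 = 1642 - 892 = 750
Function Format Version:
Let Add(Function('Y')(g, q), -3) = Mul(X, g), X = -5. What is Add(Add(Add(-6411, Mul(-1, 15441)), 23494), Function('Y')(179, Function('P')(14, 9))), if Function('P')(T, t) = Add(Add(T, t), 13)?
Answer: 750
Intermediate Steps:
Function('P')(T, t) = Add(13, T, t)
Function('Y')(g, q) = Add(3, Mul(-5, g))
Add(Add(Add(-6411, Mul(-1, 15441)), 23494), Function('Y')(179, Function('P')(14, 9))) = Add(Add(Add(-6411, Mul(-1, 15441)), 23494), Add(3, Mul(-5, 179))) = Add(Add(Add(-6411, -15441), 23494), Add(3, -895)) = Add(Add(-21852, 23494), -892) = Add(1642, -892) = 750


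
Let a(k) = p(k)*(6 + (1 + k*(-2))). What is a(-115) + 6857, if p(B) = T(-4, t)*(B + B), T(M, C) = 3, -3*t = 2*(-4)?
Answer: -156673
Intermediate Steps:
t = 8/3 (t = -2*(-4)/3 = -⅓*(-8) = 8/3 ≈ 2.6667)
p(B) = 6*B (p(B) = 3*(B + B) = 3*(2*B) = 6*B)
a(k) = 6*k*(7 - 2*k) (a(k) = (6*k)*(6 + (1 + k*(-2))) = (6*k)*(6 + (1 - 2*k)) = (6*k)*(7 - 2*k) = 6*k*(7 - 2*k))
a(-115) + 6857 = 6*(-115)*(7 - 2*(-115)) + 6857 = 6*(-115)*(7 + 230) + 6857 = 6*(-115)*237 + 6857 = -163530 + 6857 = -156673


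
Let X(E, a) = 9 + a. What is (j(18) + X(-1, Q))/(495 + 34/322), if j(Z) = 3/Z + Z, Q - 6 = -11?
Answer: 21413/478272 ≈ 0.044772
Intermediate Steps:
Q = -5 (Q = 6 - 11 = -5)
j(Z) = Z + 3/Z
(j(18) + X(-1, Q))/(495 + 34/322) = ((18 + 3/18) + (9 - 5))/(495 + 34/322) = ((18 + 3*(1/18)) + 4)/(495 + 34*(1/322)) = ((18 + ⅙) + 4)/(495 + 17/161) = (109/6 + 4)/(79712/161) = (133/6)*(161/79712) = 21413/478272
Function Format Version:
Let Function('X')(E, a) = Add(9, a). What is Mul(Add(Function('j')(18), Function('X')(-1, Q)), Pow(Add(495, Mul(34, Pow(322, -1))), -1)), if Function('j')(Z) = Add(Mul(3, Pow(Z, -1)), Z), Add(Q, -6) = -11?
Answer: Rational(21413, 478272) ≈ 0.044772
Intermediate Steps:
Q = -5 (Q = Add(6, -11) = -5)
Function('j')(Z) = Add(Z, Mul(3, Pow(Z, -1)))
Mul(Add(Function('j')(18), Function('X')(-1, Q)), Pow(Add(495, Mul(34, Pow(322, -1))), -1)) = Mul(Add(Add(18, Mul(3, Pow(18, -1))), Add(9, -5)), Pow(Add(495, Mul(34, Pow(322, -1))), -1)) = Mul(Add(Add(18, Mul(3, Rational(1, 18))), 4), Pow(Add(495, Mul(34, Rational(1, 322))), -1)) = Mul(Add(Add(18, Rational(1, 6)), 4), Pow(Add(495, Rational(17, 161)), -1)) = Mul(Add(Rational(109, 6), 4), Pow(Rational(79712, 161), -1)) = Mul(Rational(133, 6), Rational(161, 79712)) = Rational(21413, 478272)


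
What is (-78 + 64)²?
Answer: 196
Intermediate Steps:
(-78 + 64)² = (-14)² = 196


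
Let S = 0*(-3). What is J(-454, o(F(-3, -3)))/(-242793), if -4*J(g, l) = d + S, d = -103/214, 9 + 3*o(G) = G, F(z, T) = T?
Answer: -103/207830808 ≈ -4.9560e-7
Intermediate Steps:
o(G) = -3 + G/3
S = 0
d = -103/214 (d = -103*1/214 = -103/214 ≈ -0.48131)
J(g, l) = 103/856 (J(g, l) = -(-103/214 + 0)/4 = -¼*(-103/214) = 103/856)
J(-454, o(F(-3, -3)))/(-242793) = (103/856)/(-242793) = (103/856)*(-1/242793) = -103/207830808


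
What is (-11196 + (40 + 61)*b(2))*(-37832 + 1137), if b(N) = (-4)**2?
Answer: 351538100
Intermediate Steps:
b(N) = 16
(-11196 + (40 + 61)*b(2))*(-37832 + 1137) = (-11196 + (40 + 61)*16)*(-37832 + 1137) = (-11196 + 101*16)*(-36695) = (-11196 + 1616)*(-36695) = -9580*(-36695) = 351538100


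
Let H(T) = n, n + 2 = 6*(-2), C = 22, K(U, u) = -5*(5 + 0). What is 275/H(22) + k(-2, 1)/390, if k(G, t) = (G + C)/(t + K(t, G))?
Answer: -64357/3276 ≈ -19.645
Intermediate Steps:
K(U, u) = -25 (K(U, u) = -5*5 = -25)
n = -14 (n = -2 + 6*(-2) = -2 - 12 = -14)
H(T) = -14
k(G, t) = (22 + G)/(-25 + t) (k(G, t) = (G + 22)/(t - 25) = (22 + G)/(-25 + t))
275/H(22) + k(-2, 1)/390 = 275/(-14) + ((22 - 2)/(-25 + 1))/390 = 275*(-1/14) + (20/(-24))*(1/390) = -275/14 - 1/24*20*(1/390) = -275/14 - ⅚*1/390 = -275/14 - 1/468 = -64357/3276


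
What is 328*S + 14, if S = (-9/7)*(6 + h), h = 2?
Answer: -23518/7 ≈ -3359.7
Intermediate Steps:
S = -72/7 (S = (-9/7)*(6 + 2) = -9*1/7*8 = -9/7*8 = -72/7 ≈ -10.286)
328*S + 14 = 328*(-72/7) + 14 = -23616/7 + 14 = -23518/7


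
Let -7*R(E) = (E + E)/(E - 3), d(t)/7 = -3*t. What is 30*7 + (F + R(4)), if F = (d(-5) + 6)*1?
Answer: 2239/7 ≈ 319.86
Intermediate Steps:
d(t) = -21*t (d(t) = 7*(-3*t) = -21*t)
R(E) = -2*E/(7*(-3 + E)) (R(E) = -(E + E)/(7*(E - 3)) = -2*E/(7*(-3 + E)))
F = 111 (F = (-21*(-5) + 6)*1 = (105 + 6)*1 = 111*1 = 111)
30*7 + (F + R(4)) = 30*7 + (111 - 2*4/(-21 + 7*4)) = 210 + (111 - 2*4/(-21 + 28)) = 210 + (111 - 2*4/7) = 210 + (111 - 2*4*⅐) = 210 + (111 - 8/7) = 210 + 769/7 = 2239/7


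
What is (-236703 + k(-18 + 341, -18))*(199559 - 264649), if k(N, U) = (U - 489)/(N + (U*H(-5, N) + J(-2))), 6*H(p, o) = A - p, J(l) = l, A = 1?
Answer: 1556117825480/101 ≈ 1.5407e+10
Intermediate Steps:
H(p, o) = 1/6 - p/6 (H(p, o) = (1 - p)/6 = 1/6 - p/6)
k(N, U) = (-489 + U)/(-2 + N + U) (k(N, U) = (U - 489)/(N + (U*(1/6 - 1/6*(-5)) - 2)) = (-489 + U)/(N + (U*(1/6 + 5/6) - 2)) = (-489 + U)/(N + (U*1 - 2)) = (-489 + U)/(N + (U - 2)) = (-489 + U)/(N + (-2 + U)) = (-489 + U)/(-2 + N + U))
(-236703 + k(-18 + 341, -18))*(199559 - 264649) = (-236703 + (-489 - 18)/(-2 + (-18 + 341) - 18))*(199559 - 264649) = (-236703 - 507/(-2 + 323 - 18))*(-65090) = (-236703 - 507/303)*(-65090) = (-236703 + (1/303)*(-507))*(-65090) = (-236703 - 169/101)*(-65090) = -23907172/101*(-65090) = 1556117825480/101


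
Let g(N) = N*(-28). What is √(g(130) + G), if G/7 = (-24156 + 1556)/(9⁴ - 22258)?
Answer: 8*I*√13974960615/15697 ≈ 60.249*I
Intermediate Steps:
g(N) = -28*N
G = 158200/15697 (G = 7*((-24156 + 1556)/(9⁴ - 22258)) = 7*(-22600/(6561 - 22258)) = 7*(-22600/(-15697)) = 7*(-22600*(-1/15697)) = 7*(22600/15697) = 158200/15697 ≈ 10.078)
√(g(130) + G) = √(-28*130 + 158200/15697) = √(-3640 + 158200/15697) = √(-56978880/15697) = 8*I*√13974960615/15697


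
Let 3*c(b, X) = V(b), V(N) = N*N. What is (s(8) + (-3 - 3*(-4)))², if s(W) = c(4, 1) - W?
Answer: 361/9 ≈ 40.111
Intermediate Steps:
V(N) = N²
c(b, X) = b²/3
s(W) = 16/3 - W (s(W) = (⅓)*4² - W = (⅓)*16 - W = 16/3 - W)
(s(8) + (-3 - 3*(-4)))² = ((16/3 - 1*8) + (-3 - 3*(-4)))² = ((16/3 - 8) + (-3 + 12))² = (-8/3 + 9)² = (19/3)² = 361/9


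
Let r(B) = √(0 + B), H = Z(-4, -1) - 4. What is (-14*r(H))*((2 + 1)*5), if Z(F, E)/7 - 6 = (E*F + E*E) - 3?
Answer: -420*√13 ≈ -1514.3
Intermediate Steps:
Z(F, E) = 21 + 7*E² + 7*E*F (Z(F, E) = 42 + 7*((E*F + E*E) - 3) = 42 + 7*((E*F + E²) - 3) = 42 + 7*((E² + E*F) - 3) = 42 + 7*(-3 + E² + E*F) = 42 + (-21 + 7*E² + 7*E*F) = 21 + 7*E² + 7*E*F)
H = 52 (H = (21 + 7*(-1)² + 7*(-1)*(-4)) - 4 = (21 + 7*1 + 28) - 4 = (21 + 7 + 28) - 4 = 56 - 4 = 52)
r(B) = √B
(-14*r(H))*((2 + 1)*5) = (-28*√13)*((2 + 1)*5) = (-28*√13)*(3*5) = -28*√13*15 = -420*√13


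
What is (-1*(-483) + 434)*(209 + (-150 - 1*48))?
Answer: 10087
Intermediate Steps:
(-1*(-483) + 434)*(209 + (-150 - 1*48)) = (483 + 434)*(209 + (-150 - 48)) = 917*(209 - 198) = 917*11 = 10087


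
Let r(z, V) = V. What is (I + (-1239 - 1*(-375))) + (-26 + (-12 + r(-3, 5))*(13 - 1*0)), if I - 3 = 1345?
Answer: 367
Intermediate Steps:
I = 1348 (I = 3 + 1345 = 1348)
(I + (-1239 - 1*(-375))) + (-26 + (-12 + r(-3, 5))*(13 - 1*0)) = (1348 + (-1239 - 1*(-375))) + (-26 + (-12 + 5)*(13 - 1*0)) = (1348 + (-1239 + 375)) + (-26 - 7*(13 + 0)) = (1348 - 864) + (-26 - 7*13) = 484 + (-26 - 91) = 484 - 117 = 367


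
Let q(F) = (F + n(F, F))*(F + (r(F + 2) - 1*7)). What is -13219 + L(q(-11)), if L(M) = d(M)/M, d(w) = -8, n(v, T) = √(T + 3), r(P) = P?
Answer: -46041865/3483 - 16*I*√2/3483 ≈ -13219.0 - 0.0064965*I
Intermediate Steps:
n(v, T) = √(3 + T)
q(F) = (-5 + 2*F)*(F + √(3 + F)) (q(F) = (F + √(3 + F))*(F + ((F + 2) - 1*7)) = (F + √(3 + F))*(F + ((2 + F) - 7)) = (F + √(3 + F))*(F + (-5 + F)) = (F + √(3 + F))*(-5 + 2*F) = (-5 + 2*F)*(F + √(3 + F)))
L(M) = -8/M
-13219 + L(q(-11)) = -13219 - 8/(-5*(-11) - 5*√(3 - 11) + 2*(-11)² + 2*(-11)*√(3 - 11)) = -13219 - 8/(55 - 10*I*√2 + 2*121 + 2*(-11)*√(-8)) = -13219 - 8/(55 - 10*I*√2 + 242 + 2*(-11)*(2*I*√2)) = -13219 - 8/(55 - 10*I*√2 + 242 - 44*I*√2) = -13219 - 8/(297 - 54*I*√2)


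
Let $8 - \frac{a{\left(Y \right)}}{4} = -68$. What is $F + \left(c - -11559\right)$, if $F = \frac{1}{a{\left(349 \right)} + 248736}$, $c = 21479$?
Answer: $\frac{8227783521}{249040} \approx 33038.0$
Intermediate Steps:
$a{\left(Y \right)} = 304$ ($a{\left(Y \right)} = 32 - -272 = 32 + 272 = 304$)
$F = \frac{1}{249040}$ ($F = \frac{1}{304 + 248736} = \frac{1}{249040} \approx 4.0154 \cdot 10^{-6}$)
$F + \left(c - -11559\right) = \frac{1}{249040} + \left(21479 - -11559\right) = \frac{1}{249040} + \left(21479 + 11559\right) = \frac{1}{249040} + 33038 = \frac{8227783521}{249040}$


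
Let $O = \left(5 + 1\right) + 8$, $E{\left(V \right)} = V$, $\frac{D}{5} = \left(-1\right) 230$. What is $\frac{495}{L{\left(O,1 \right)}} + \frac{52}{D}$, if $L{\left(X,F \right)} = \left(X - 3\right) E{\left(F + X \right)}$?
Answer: $\frac{1699}{575} \approx 2.9548$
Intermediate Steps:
$D = -1150$ ($D = 5 \left(\left(-1\right) 230\right) = 5 \left(-230\right) = -1150$)
$O = 14$ ($O = 6 + 8 = 14$)
$L{\left(X,F \right)} = \left(-3 + X\right) \left(F + X\right)$ ($L{\left(X,F \right)} = \left(X - 3\right) \left(F + X\right) = \left(-3 + X\right) \left(F + X\right)$)
$\frac{495}{L{\left(O,1 \right)}} + \frac{52}{D} = \frac{495}{\left(-3 + 14\right) \left(1 + 14\right)} + \frac{52}{-1150} = \frac{495}{11 \cdot 15} + 52 \left(- \frac{1}{1150}\right) = \frac{495}{165} - \frac{26}{575} = 495 \cdot \frac{1}{165} - \frac{26}{575} = 3 - \frac{26}{575} = \frac{1699}{575}$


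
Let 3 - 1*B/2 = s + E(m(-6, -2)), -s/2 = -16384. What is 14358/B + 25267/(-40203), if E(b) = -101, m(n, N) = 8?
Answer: -371312875/437730264 ≈ -0.84827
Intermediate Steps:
s = 32768 (s = -2*(-16384) = 32768)
B = -65328 (B = 6 - 2*(32768 - 101) = 6 - 2*32667 = 6 - 65334 = -65328)
14358/B + 25267/(-40203) = 14358/(-65328) + 25267/(-40203) = 14358*(-1/65328) + 25267*(-1/40203) = -2393/10888 - 25267/40203 = -371312875/437730264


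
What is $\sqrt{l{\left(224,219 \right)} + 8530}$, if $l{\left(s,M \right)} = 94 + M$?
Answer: $\sqrt{8843} \approx 94.037$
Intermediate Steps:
$\sqrt{l{\left(224,219 \right)} + 8530} = \sqrt{\left(94 + 219\right) + 8530} = \sqrt{313 + 8530} = \sqrt{8843}$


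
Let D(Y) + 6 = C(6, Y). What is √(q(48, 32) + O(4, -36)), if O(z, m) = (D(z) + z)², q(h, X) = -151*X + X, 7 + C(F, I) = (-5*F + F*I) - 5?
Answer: 20*I*√11 ≈ 66.333*I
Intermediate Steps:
C(F, I) = -12 - 5*F + F*I (C(F, I) = -7 + ((-5*F + F*I) - 5) = -7 + (-5 - 5*F + F*I) = -12 - 5*F + F*I)
D(Y) = -48 + 6*Y (D(Y) = -6 + (-12 - 5*6 + 6*Y) = -6 + (-12 - 30 + 6*Y) = -6 + (-42 + 6*Y) = -48 + 6*Y)
q(h, X) = -150*X
O(z, m) = (-48 + 7*z)² (O(z, m) = ((-48 + 6*z) + z)² = (-48 + 7*z)²)
√(q(48, 32) + O(4, -36)) = √(-150*32 + (-48 + 7*4)²) = √(-4800 + (-48 + 28)²) = √(-4800 + (-20)²) = √(-4800 + 400) = √(-4400) = 20*I*√11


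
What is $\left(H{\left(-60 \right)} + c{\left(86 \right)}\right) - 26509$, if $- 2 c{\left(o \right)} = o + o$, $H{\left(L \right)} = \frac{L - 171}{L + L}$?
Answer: $- \frac{1063723}{40} \approx -26593.0$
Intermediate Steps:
$H{\left(L \right)} = \frac{-171 + L}{2 L}$
$c{\left(o \right)} = - o$ ($c{\left(o \right)} = - \frac{o + o}{2} = - \frac{2 o}{2} = - o$)
$\left(H{\left(-60 \right)} + c{\left(86 \right)}\right) - 26509 = \left(\frac{-171 - 60}{2 \left(-60\right)} - 86\right) - 26509 = \left(\frac{1}{2} \left(- \frac{1}{60}\right) \left(-231\right) - 86\right) - 26509 = \left(\frac{77}{40} - 86\right) - 26509 = - \frac{3363}{40} - 26509 = - \frac{1063723}{40}$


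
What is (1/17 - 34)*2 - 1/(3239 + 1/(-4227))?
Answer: -15799776667/232751284 ≈ -67.883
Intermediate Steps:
(1/17 - 34)*2 - 1/(3239 + 1/(-4227)) = (1/17 - 34)*2 - 1/(3239 - 1/4227) = -577/17*2 - 1/13691252/4227 = -1154/17 - 1*4227/13691252 = -1154/17 - 4227/13691252 = -15799776667/232751284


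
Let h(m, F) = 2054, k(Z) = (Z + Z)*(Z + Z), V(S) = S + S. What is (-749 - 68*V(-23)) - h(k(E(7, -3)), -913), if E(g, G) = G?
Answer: 325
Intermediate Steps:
V(S) = 2*S
k(Z) = 4*Z² (k(Z) = (2*Z)*(2*Z) = 4*Z²)
(-749 - 68*V(-23)) - h(k(E(7, -3)), -913) = (-749 - 136*(-23)) - 1*2054 = (-749 - 68*(-46)) - 2054 = (-749 + 3128) - 2054 = 2379 - 2054 = 325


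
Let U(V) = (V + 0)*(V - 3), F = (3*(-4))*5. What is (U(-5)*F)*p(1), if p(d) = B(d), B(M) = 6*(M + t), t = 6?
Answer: -100800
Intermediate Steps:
B(M) = 36 + 6*M (B(M) = 6*(M + 6) = 6*(6 + M) = 36 + 6*M)
F = -60 (F = -12*5 = -60)
U(V) = V*(-3 + V)
p(d) = 36 + 6*d
(U(-5)*F)*p(1) = (-5*(-3 - 5)*(-60))*(36 + 6*1) = (-5*(-8)*(-60))*(36 + 6) = (40*(-60))*42 = -2400*42 = -100800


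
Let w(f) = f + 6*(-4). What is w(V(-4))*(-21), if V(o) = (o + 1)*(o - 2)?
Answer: 126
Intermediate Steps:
V(o) = (1 + o)*(-2 + o)
w(f) = -24 + f (w(f) = f - 24 = -24 + f)
w(V(-4))*(-21) = (-24 + (-2 + (-4)² - 1*(-4)))*(-21) = (-24 + (-2 + 16 + 4))*(-21) = (-24 + 18)*(-21) = -6*(-21) = 126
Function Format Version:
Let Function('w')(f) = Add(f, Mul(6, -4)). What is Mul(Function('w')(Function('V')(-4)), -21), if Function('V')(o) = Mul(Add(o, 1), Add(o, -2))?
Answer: 126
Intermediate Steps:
Function('V')(o) = Mul(Add(1, o), Add(-2, o))
Function('w')(f) = Add(-24, f) (Function('w')(f) = Add(f, -24) = Add(-24, f))
Mul(Function('w')(Function('V')(-4)), -21) = Mul(Add(-24, Add(-2, Pow(-4, 2), Mul(-1, -4))), -21) = Mul(Add(-24, Add(-2, 16, 4)), -21) = Mul(Add(-24, 18), -21) = Mul(-6, -21) = 126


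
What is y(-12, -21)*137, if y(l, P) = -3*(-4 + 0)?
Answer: 1644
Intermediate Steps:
y(l, P) = 12 (y(l, P) = -3*(-4) = 12)
y(-12, -21)*137 = 12*137 = 1644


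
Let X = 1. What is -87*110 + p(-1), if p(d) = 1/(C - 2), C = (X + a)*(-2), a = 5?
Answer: -133981/14 ≈ -9570.1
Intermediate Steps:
C = -12 (C = (1 + 5)*(-2) = 6*(-2) = -12)
p(d) = -1/14 (p(d) = 1/(-12 - 2) = 1/(-14) = -1/14)
-87*110 + p(-1) = -87*110 - 1/14 = -9570 - 1/14 = -133981/14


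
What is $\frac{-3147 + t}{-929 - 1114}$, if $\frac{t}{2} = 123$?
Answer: $\frac{967}{681} \approx 1.42$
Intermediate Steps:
$t = 246$ ($t = 2 \cdot 123 = 246$)
$\frac{-3147 + t}{-929 - 1114} = \frac{-3147 + 246}{-929 - 1114} = - \frac{2901}{-2043} = \left(-2901\right) \left(- \frac{1}{2043}\right) = \frac{967}{681}$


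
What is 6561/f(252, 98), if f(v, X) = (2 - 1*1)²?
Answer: 6561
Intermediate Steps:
f(v, X) = 1 (f(v, X) = (2 - 1)² = 1² = 1)
6561/f(252, 98) = 6561/1 = 6561*1 = 6561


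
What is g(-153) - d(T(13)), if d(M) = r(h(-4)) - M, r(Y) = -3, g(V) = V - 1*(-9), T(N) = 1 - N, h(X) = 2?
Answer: -153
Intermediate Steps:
g(V) = 9 + V (g(V) = V + 9 = 9 + V)
d(M) = -3 - M
g(-153) - d(T(13)) = (9 - 153) - (-3 - (1 - 1*13)) = -144 - (-3 - (1 - 13)) = -144 - (-3 - 1*(-12)) = -144 - (-3 + 12) = -144 - 1*9 = -144 - 9 = -153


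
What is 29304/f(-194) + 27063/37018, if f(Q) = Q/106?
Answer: -57490474905/3590746 ≈ -16011.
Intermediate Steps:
f(Q) = Q/106 (f(Q) = Q*(1/106) = Q/106)
29304/f(-194) + 27063/37018 = 29304/(((1/106)*(-194))) + 27063/37018 = 29304/(-97/53) + 27063*(1/37018) = 29304*(-53/97) + 27063/37018 = -1553112/97 + 27063/37018 = -57490474905/3590746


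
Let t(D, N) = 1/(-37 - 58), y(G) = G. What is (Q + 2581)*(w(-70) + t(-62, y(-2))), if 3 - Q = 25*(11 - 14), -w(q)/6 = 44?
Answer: -66690379/95 ≈ -7.0200e+5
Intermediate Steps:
w(q) = -264 (w(q) = -6*44 = -264)
t(D, N) = -1/95 (t(D, N) = 1/(-95) = -1/95)
Q = 78 (Q = 3 - 25*(11 - 14) = 3 - 25*(-3) = 3 - 1*(-75) = 3 + 75 = 78)
(Q + 2581)*(w(-70) + t(-62, y(-2))) = (78 + 2581)*(-264 - 1/95) = 2659*(-25081/95) = -66690379/95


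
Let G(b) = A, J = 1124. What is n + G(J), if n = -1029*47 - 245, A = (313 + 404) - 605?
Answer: -48496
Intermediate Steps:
A = 112 (A = 717 - 605 = 112)
G(b) = 112
n = -48608 (n = -48363 - 245 = -48608)
n + G(J) = -48608 + 112 = -48496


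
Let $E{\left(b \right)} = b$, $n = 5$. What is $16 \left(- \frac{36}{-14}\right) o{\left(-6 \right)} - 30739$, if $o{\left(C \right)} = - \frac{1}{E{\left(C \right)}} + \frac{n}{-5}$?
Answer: $- \frac{215413}{7} \approx -30773.0$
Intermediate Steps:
$o{\left(C \right)} = -1 - \frac{1}{C}$ ($o{\left(C \right)} = - \frac{1}{C} + \frac{5}{-5} = - \frac{1}{C} + 5 \left(- \frac{1}{5}\right) = - \frac{1}{C} - 1 = -1 - \frac{1}{C}$)
$16 \left(- \frac{36}{-14}\right) o{\left(-6 \right)} - 30739 = 16 \left(- \frac{36}{-14}\right) \frac{-1 - -6}{-6} - 30739 = 16 \left(\left(-36\right) \left(- \frac{1}{14}\right)\right) \left(- \frac{-1 + 6}{6}\right) - 30739 = 16 \cdot \frac{18}{7} \left(\left(- \frac{1}{6}\right) 5\right) - 30739 = \frac{288}{7} \left(- \frac{5}{6}\right) - 30739 = - \frac{240}{7} - 30739 = - \frac{215413}{7}$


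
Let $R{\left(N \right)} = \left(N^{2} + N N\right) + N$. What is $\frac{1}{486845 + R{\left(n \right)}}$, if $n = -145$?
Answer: $\frac{1}{528750} \approx 1.8913 \cdot 10^{-6}$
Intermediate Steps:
$R{\left(N \right)} = N + 2 N^{2}$ ($R{\left(N \right)} = \left(N^{2} + N^{2}\right) + N = 2 N^{2} + N = N + 2 N^{2}$)
$\frac{1}{486845 + R{\left(n \right)}} = \frac{1}{486845 - 145 \left(1 + 2 \left(-145\right)\right)} = \frac{1}{486845 - 145 \left(1 - 290\right)} = \frac{1}{486845 - -41905} = \frac{1}{486845 + 41905} = \frac{1}{528750}$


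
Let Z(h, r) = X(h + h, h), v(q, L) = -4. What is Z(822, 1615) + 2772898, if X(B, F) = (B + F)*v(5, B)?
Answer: 2763034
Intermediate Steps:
X(B, F) = -4*B - 4*F (X(B, F) = (B + F)*(-4) = -4*B - 4*F)
Z(h, r) = -12*h (Z(h, r) = -4*(h + h) - 4*h = -8*h - 4*h = -12*h)
Z(822, 1615) + 2772898 = -12*822 + 2772898 = -9864 + 2772898 = 2763034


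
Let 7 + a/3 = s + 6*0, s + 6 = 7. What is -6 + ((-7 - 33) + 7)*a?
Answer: 588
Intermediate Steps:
s = 1 (s = -6 + 7 = 1)
a = -18 (a = -21 + 3*(1 + 6*0) = -21 + 3*(1 + 0) = -21 + 3*1 = -21 + 3 = -18)
-6 + ((-7 - 33) + 7)*a = -6 + ((-7 - 33) + 7)*(-18) = -6 + (-40 + 7)*(-18) = -6 - 33*(-18) = -6 + 594 = 588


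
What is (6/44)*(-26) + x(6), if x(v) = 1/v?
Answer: -223/66 ≈ -3.3788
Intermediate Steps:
(6/44)*(-26) + x(6) = (6/44)*(-26) + 1/6 = (6*(1/44))*(-26) + 1/6 = (3/22)*(-26) + 1/6 = -39/11 + 1/6 = -223/66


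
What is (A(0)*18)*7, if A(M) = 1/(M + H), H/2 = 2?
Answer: 63/2 ≈ 31.500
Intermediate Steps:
H = 4 (H = 2*2 = 4)
A(M) = 1/(4 + M) (A(M) = 1/(M + 4) = 1/(4 + M))
(A(0)*18)*7 = (18/(4 + 0))*7 = (18/4)*7 = ((¼)*18)*7 = (9/2)*7 = 63/2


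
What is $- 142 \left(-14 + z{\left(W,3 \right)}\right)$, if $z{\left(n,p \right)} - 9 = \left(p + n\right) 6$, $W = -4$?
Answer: $1562$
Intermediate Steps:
$z{\left(n,p \right)} = 9 + 6 n + 6 p$ ($z{\left(n,p \right)} = 9 + \left(p + n\right) 6 = 9 + \left(n + p\right) 6 = 9 + \left(6 n + 6 p\right) = 9 + 6 n + 6 p$)
$- 142 \left(-14 + z{\left(W,3 \right)}\right) = - 142 \left(-14 + \left(9 + 6 \left(-4\right) + 6 \cdot 3\right)\right) = - 142 \left(-14 + \left(9 - 24 + 18\right)\right) = - 142 \left(-14 + 3\right) = \left(-142\right) \left(-11\right) = 1562$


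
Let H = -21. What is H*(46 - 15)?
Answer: -651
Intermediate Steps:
H*(46 - 15) = -21*(46 - 15) = -21*31 = -651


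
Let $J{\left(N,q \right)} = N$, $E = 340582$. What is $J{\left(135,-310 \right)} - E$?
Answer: $-340447$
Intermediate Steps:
$J{\left(135,-310 \right)} - E = 135 - 340582 = -340447$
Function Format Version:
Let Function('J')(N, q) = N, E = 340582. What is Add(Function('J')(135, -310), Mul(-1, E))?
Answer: -340447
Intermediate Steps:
Add(Function('J')(135, -310), Mul(-1, E)) = Add(135, Mul(-1, 340582)) = Add(135, -340582) = -340447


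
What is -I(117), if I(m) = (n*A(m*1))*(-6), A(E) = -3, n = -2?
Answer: 36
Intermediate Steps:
I(m) = -36 (I(m) = -2*(-3)*(-6) = 6*(-6) = -36)
-I(117) = -1*(-36) = 36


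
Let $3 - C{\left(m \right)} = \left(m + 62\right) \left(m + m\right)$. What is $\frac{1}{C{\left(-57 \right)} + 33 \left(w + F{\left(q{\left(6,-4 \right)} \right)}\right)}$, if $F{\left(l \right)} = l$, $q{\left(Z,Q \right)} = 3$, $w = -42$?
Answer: $- \frac{1}{714} \approx -0.0014006$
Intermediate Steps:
$C{\left(m \right)} = 3 - 2 m \left(62 + m\right)$ ($C{\left(m \right)} = 3 - \left(m + 62\right) \left(m + m\right) = 3 - \left(62 + m\right) 2 m = 3 - 2 m \left(62 + m\right)$)
$\frac{1}{C{\left(-57 \right)} + 33 \left(w + F{\left(q{\left(6,-4 \right)} \right)}\right)} = \frac{1}{\left(3 - -7068 - 2 \left(-57\right)^{2}\right) + 33 \left(-42 + 3\right)} = \frac{1}{\left(3 + 7068 - 6498\right) + 33 \left(-39\right)} = \frac{1}{\left(3 + 7068 - 6498\right) - 1287} = \frac{1}{573 - 1287} = \frac{1}{-714} = - \frac{1}{714}$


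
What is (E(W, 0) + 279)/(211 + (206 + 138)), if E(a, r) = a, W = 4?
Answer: 283/555 ≈ 0.50991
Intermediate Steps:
(E(W, 0) + 279)/(211 + (206 + 138)) = (4 + 279)/(211 + (206 + 138)) = 283/(211 + 344) = 283/555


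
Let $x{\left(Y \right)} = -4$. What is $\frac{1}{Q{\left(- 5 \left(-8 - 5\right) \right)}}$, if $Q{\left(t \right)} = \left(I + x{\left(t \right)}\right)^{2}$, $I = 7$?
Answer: $\frac{1}{9} \approx 0.11111$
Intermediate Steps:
$Q{\left(t \right)} = 9$ ($Q{\left(t \right)} = \left(7 - 4\right)^{2} = 3^{2} = 9$)
$\frac{1}{Q{\left(- 5 \left(-8 - 5\right) \right)}} = \frac{1}{9}$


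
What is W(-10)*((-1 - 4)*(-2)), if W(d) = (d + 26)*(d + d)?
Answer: -3200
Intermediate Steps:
W(d) = 2*d*(26 + d) (W(d) = (26 + d)*(2*d) = 2*d*(26 + d))
W(-10)*((-1 - 4)*(-2)) = (2*(-10)*(26 - 10))*((-1 - 4)*(-2)) = (2*(-10)*16)*(-5*(-2)) = -320*10 = -3200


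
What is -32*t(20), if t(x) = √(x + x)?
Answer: -64*√10 ≈ -202.39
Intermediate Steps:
t(x) = √2*√x (t(x) = √(2*x) = √2*√x)
-32*t(20) = -32*√2*√20 = -32*√2*2*√5 = -64*√10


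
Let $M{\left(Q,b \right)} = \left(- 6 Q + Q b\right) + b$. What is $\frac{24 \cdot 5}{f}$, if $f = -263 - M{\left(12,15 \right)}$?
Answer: $- \frac{60}{193} \approx -0.31088$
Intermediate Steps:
$M{\left(Q,b \right)} = b - 6 Q + Q b$
$f = -386$ ($f = -263 - \left(15 - 72 + 12 \cdot 15\right) = -263 - \left(15 - 72 + 180\right) = -263 - 123 = -386$)
$\frac{24 \cdot 5}{f} = \frac{24 \cdot 5}{-386} = 120 \left(- \frac{1}{386}\right) = - \frac{60}{193}$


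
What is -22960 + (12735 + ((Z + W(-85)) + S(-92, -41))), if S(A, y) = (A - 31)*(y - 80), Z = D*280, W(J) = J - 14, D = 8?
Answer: 6799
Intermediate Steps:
W(J) = -14 + J
Z = 2240 (Z = 8*280 = 2240)
S(A, y) = (-80 + y)*(-31 + A) (S(A, y) = (-31 + A)*(-80 + y) = (-80 + y)*(-31 + A))
-22960 + (12735 + ((Z + W(-85)) + S(-92, -41))) = -22960 + (12735 + ((2240 + (-14 - 85)) + (2480 - 80*(-92) - 31*(-41) - 92*(-41)))) = -22960 + (12735 + ((2240 - 99) + (2480 + 7360 + 1271 + 3772))) = -22960 + (12735 + (2141 + 14883)) = -22960 + (12735 + 17024) = -22960 + 29759 = 6799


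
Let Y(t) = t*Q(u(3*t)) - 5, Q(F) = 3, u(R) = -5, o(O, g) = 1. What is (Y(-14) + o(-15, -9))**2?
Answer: 2116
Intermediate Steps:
Y(t) = -5 + 3*t (Y(t) = t*3 - 5 = 3*t - 5 = -5 + 3*t)
(Y(-14) + o(-15, -9))**2 = ((-5 + 3*(-14)) + 1)**2 = ((-5 - 42) + 1)**2 = (-47 + 1)**2 = (-46)**2 = 2116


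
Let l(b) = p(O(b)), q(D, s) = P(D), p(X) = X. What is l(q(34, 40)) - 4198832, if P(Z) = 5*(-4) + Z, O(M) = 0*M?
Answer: -4198832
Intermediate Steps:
O(M) = 0
P(Z) = -20 + Z
q(D, s) = -20 + D
l(b) = 0
l(q(34, 40)) - 4198832 = 0 - 4198832 = -4198832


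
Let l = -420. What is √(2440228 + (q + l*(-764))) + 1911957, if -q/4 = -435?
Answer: 1911957 + 4*√172678 ≈ 1.9136e+6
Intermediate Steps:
q = 1740 (q = -4*(-435) = 1740)
√(2440228 + (q + l*(-764))) + 1911957 = √(2440228 + (1740 - 420*(-764))) + 1911957 = √(2440228 + (1740 + 320880)) + 1911957 = √(2440228 + 322620) + 1911957 = √2762848 + 1911957 = 4*√172678 + 1911957 = 1911957 + 4*√172678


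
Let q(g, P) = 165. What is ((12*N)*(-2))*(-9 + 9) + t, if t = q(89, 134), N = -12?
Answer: 165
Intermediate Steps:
t = 165
((12*N)*(-2))*(-9 + 9) + t = ((12*(-12))*(-2))*(-9 + 9) + 165 = -144*(-2)*0 + 165 = 288*0 + 165 = 0 + 165 = 165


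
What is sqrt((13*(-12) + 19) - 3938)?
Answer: 5*I*sqrt(163) ≈ 63.836*I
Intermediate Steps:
sqrt((13*(-12) + 19) - 3938) = sqrt((-156 + 19) - 3938) = sqrt(-137 - 3938) = sqrt(-4075) = 5*I*sqrt(163)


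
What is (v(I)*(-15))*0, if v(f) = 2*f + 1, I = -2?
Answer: 0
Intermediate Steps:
v(f) = 1 + 2*f
(v(I)*(-15))*0 = ((1 + 2*(-2))*(-15))*0 = ((1 - 4)*(-15))*0 = -3*(-15)*0 = 45*0 = 0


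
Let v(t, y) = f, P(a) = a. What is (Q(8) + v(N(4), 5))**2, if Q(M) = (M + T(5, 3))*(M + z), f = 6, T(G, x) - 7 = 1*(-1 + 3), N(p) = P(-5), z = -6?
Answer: 1600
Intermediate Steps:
N(p) = -5
T(G, x) = 9 (T(G, x) = 7 + 1*(-1 + 3) = 7 + 1*2 = 7 + 2 = 9)
Q(M) = (-6 + M)*(9 + M) (Q(M) = (M + 9)*(M - 6) = (9 + M)*(-6 + M) = (-6 + M)*(9 + M))
v(t, y) = 6
(Q(8) + v(N(4), 5))**2 = ((-54 + 8**2 + 3*8) + 6)**2 = ((-54 + 64 + 24) + 6)**2 = (34 + 6)**2 = 40**2 = 1600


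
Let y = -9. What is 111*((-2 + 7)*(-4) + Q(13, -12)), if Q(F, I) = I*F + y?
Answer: -20535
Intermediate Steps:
Q(F, I) = -9 + F*I (Q(F, I) = I*F - 9 = F*I - 9 = -9 + F*I)
111*((-2 + 7)*(-4) + Q(13, -12)) = 111*((-2 + 7)*(-4) + (-9 + 13*(-12))) = 111*(5*(-4) + (-9 - 156)) = 111*(-20 - 165) = 111*(-185) = -20535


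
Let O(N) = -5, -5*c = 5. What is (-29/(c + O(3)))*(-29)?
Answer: -841/6 ≈ -140.17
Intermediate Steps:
c = -1 (c = -⅕*5 = -1)
(-29/(c + O(3)))*(-29) = (-29/(-1 - 5))*(-29) = (-29/(-6))*(-29) = -⅙*(-29)*(-29) = (29/6)*(-29) = -841/6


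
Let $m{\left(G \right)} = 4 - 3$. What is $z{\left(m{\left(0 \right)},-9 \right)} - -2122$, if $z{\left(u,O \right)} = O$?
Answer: $2113$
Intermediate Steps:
$m{\left(G \right)} = 1$
$z{\left(m{\left(0 \right)},-9 \right)} - -2122 = -9 - -2122 = -9 + 2122 = 2113$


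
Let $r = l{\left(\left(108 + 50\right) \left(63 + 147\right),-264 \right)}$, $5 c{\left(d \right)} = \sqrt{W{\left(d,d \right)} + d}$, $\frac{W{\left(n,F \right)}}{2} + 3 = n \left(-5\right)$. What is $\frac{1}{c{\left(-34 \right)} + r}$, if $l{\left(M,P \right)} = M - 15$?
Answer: $\frac{11055}{366639071} - \frac{2 \sqrt{3}}{1099917213} \approx 3.0149 \cdot 10^{-5}$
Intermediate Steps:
$W{\left(n,F \right)} = -6 - 10 n$ ($W{\left(n,F \right)} = -6 + 2 n \left(-5\right) = -6 + 2 \left(- 5 n\right) = -6 - 10 n$)
$l{\left(M,P \right)} = -15 + M$ ($l{\left(M,P \right)} = M - 15 = -15 + M$)
$c{\left(d \right)} = \frac{\sqrt{-6 - 9 d}}{5}$ ($c{\left(d \right)} = \frac{\sqrt{\left(-6 - 10 d\right) + d}}{5} = \frac{\sqrt{-6 - 9 d}}{5}$)
$r = 33165$ ($r = -15 + \left(108 + 50\right) \left(63 + 147\right) = -15 + 158 \cdot 210 = -15 + 33180 = 33165$)
$\frac{1}{c{\left(-34 \right)} + r} = \frac{1}{\frac{\sqrt{-6 - -306}}{5} + 33165} = \frac{1}{\frac{\sqrt{-6 + 306}}{5} + 33165} = \frac{1}{\frac{\sqrt{300}}{5} + 33165} = \frac{1}{\frac{10 \sqrt{3}}{5} + 33165} = \frac{1}{2 \sqrt{3} + 33165} = \frac{1}{33165 + 2 \sqrt{3}}$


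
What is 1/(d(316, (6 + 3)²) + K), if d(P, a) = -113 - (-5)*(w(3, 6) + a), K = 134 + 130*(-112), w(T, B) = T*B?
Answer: -1/14044 ≈ -7.1205e-5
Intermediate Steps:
w(T, B) = B*T
K = -14426 (K = 134 - 14560 = -14426)
d(P, a) = -23 + 5*a (d(P, a) = -113 - (-5)*(6*3 + a) = -113 - (-5)*(18 + a) = -113 - (-90 - 5*a) = -113 + (90 + 5*a) = -23 + 5*a)
1/(d(316, (6 + 3)²) + K) = 1/((-23 + 5*(6 + 3)²) - 14426) = 1/((-23 + 5*9²) - 14426) = 1/((-23 + 5*81) - 14426) = 1/((-23 + 405) - 14426) = 1/(382 - 14426) = 1/(-14044) = -1/14044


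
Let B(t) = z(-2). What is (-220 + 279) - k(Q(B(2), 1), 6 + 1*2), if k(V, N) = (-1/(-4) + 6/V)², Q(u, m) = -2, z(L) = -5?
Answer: 823/16 ≈ 51.438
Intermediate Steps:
B(t) = -5
k(V, N) = (¼ + 6/V)² (k(V, N) = (-1*(-¼) + 6/V)² = (¼ + 6/V)²)
(-220 + 279) - k(Q(B(2), 1), 6 + 1*2) = (-220 + 279) - (24 - 2)²/(16*(-2)²) = 59 - 22²/(16*4) = 59 - 484/(16*4) = 59 - 1*121/16 = 59 - 121/16 = 823/16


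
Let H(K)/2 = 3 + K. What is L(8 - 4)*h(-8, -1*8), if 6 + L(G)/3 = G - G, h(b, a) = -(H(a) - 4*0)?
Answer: -180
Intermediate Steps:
H(K) = 6 + 2*K (H(K) = 2*(3 + K) = 6 + 2*K)
h(b, a) = -6 - 2*a (h(b, a) = -((6 + 2*a) - 4*0) = -((6 + 2*a) + 0) = -(6 + 2*a) = -6 - 2*a)
L(G) = -18 (L(G) = -18 + 3*(G - G) = -18 + 3*0 = -18 + 0 = -18)
L(8 - 4)*h(-8, -1*8) = -18*(-6 - (-2)*8) = -18*(-6 - 2*(-8)) = -18*(-6 + 16) = -18*10 = -180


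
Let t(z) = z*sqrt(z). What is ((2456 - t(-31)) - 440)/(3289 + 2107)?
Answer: 504/1349 + 31*I*sqrt(31)/5396 ≈ 0.37361 + 0.031987*I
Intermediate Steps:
t(z) = z**(3/2)
((2456 - t(-31)) - 440)/(3289 + 2107) = ((2456 - (-31)**(3/2)) - 440)/(3289 + 2107) = ((2456 - (-31)*I*sqrt(31)) - 440)/5396 = ((2456 + 31*I*sqrt(31)) - 440)*(1/5396) = (2016 + 31*I*sqrt(31))*(1/5396) = 504/1349 + 31*I*sqrt(31)/5396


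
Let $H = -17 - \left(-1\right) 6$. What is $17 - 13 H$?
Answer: $160$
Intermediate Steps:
$H = -11$ ($H = -17 - -6 = -17 + 6 = -11$)
$17 - 13 H = 17 - -143 = 17 + 143 = 160$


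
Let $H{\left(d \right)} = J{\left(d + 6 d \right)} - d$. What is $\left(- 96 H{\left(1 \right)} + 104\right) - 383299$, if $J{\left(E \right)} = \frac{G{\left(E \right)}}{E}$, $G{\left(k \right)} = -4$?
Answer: $- \frac{2681309}{7} \approx -3.8304 \cdot 10^{5}$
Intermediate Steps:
$J{\left(E \right)} = - \frac{4}{E}$
$H{\left(d \right)} = - d - \frac{4}{7 d}$ ($H{\left(d \right)} = - \frac{4}{d + 6 d} - d = - \frac{4}{7 d} - d = - d - \frac{4}{7 d}$)
$\left(- 96 H{\left(1 \right)} + 104\right) - 383299 = \left(- 96 \left(\left(-1\right) 1 - \frac{4}{7 \cdot 1}\right) + 104\right) - 383299 = \left(- 96 \left(-1 - \frac{4}{7}\right) + 104\right) - 383299 = \left(\left(-96\right) \left(- \frac{11}{7}\right) + 104\right) - 383299 = \left(\frac{1056}{7} + 104\right) - 383299 = \frac{1784}{7} - 383299 = - \frac{2681309}{7}$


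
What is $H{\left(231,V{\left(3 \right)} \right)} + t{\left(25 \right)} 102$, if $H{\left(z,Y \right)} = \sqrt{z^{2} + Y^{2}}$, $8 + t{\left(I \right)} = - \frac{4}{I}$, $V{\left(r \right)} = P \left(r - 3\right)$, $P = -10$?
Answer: $- \frac{15033}{25} \approx -601.32$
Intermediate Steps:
$V{\left(r \right)} = 30 - 10 r$ ($V{\left(r \right)} = - 10 \left(r - 3\right) = - 10 \left(-3 + r\right) = 30 - 10 r$)
$t{\left(I \right)} = -8 - \frac{4}{I}$
$H{\left(z,Y \right)} = \sqrt{Y^{2} + z^{2}}$
$H{\left(231,V{\left(3 \right)} \right)} + t{\left(25 \right)} 102 = \sqrt{\left(30 - 30\right)^{2} + 231^{2}} + \left(-8 - \frac{4}{25}\right) 102 = \sqrt{\left(30 - 30\right)^{2} + 53361} + \left(-8 - \frac{4}{25}\right) 102 = \sqrt{0^{2} + 53361} + \left(-8 - \frac{4}{25}\right) 102 = \sqrt{0 + 53361} - \frac{20808}{25} = \sqrt{53361} - \frac{20808}{25} = 231 - \frac{20808}{25} = - \frac{15033}{25}$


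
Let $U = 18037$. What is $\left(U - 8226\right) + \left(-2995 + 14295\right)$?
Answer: $21111$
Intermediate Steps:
$\left(U - 8226\right) + \left(-2995 + 14295\right) = \left(18037 - 8226\right) + \left(-2995 + 14295\right) = 9811 + 11300 = 21111$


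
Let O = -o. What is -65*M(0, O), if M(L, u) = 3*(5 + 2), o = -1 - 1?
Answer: -1365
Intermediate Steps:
o = -2
O = 2 (O = -1*(-2) = 2)
M(L, u) = 21 (M(L, u) = 3*7 = 21)
-65*M(0, O) = -65*21 = -1365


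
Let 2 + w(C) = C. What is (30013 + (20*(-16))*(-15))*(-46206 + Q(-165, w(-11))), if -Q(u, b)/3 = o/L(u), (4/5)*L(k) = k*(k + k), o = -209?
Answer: -6635347773856/4125 ≈ -1.6086e+9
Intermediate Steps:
w(C) = -2 + C
L(k) = 5*k**2/2 (L(k) = 5*(k*(k + k))/4 = 5*(k*(2*k))/4 = 5*(2*k**2)/4 = 5*k**2/2)
Q(u, b) = 1254/(5*u**2) (Q(u, b) = -(-627)/(5*u**2/2) = -(-627)*2/(5*u**2) = -(-1254)/(5*u**2) = 1254/(5*u**2))
(30013 + (20*(-16))*(-15))*(-46206 + Q(-165, w(-11))) = (30013 + (20*(-16))*(-15))*(-46206 + (1254/5)/(-165)**2) = (30013 - 320*(-15))*(-46206 + (1254/5)*(1/27225)) = (30013 + 4800)*(-46206 + 38/4125) = 34813*(-190599712/4125) = -6635347773856/4125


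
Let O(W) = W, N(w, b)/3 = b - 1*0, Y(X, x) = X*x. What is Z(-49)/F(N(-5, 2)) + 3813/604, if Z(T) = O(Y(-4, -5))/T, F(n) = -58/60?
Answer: 5780673/858284 ≈ 6.7352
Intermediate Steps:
N(w, b) = 3*b (N(w, b) = 3*(b - 1*0) = 3*(b + 0) = 3*b)
F(n) = -29/30 (F(n) = -58*1/60 = -29/30)
Z(T) = 20/T (Z(T) = (-4*(-5))/T = 20/T)
Z(-49)/F(N(-5, 2)) + 3813/604 = (20/(-49))/(-29/30) + 3813/604 = (20*(-1/49))*(-30/29) + 3813*(1/604) = -20/49*(-30/29) + 3813/604 = 600/1421 + 3813/604 = 5780673/858284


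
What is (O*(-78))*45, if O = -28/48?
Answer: 4095/2 ≈ 2047.5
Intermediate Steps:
O = -7/12 (O = -28*1/48 = -7/12 ≈ -0.58333)
(O*(-78))*45 = -7/12*(-78)*45 = (91/2)*45 = 4095/2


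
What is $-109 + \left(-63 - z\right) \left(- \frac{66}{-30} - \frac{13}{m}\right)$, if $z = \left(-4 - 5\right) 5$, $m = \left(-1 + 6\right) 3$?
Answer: $-133$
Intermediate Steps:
$m = 15$ ($m = 5 \cdot 3 = 15$)
$z = -45$ ($z = \left(-4 - 5\right) 5 = \left(-9\right) 5 = -45$)
$-109 + \left(-63 - z\right) \left(- \frac{66}{-30} - \frac{13}{m}\right) = -109 + \left(-63 - -45\right) \left(- \frac{66}{-30} - \frac{13}{15}\right) = -109 + \left(-63 + 45\right) \left(\left(-66\right) \left(- \frac{1}{30}\right) - \frac{13}{15}\right) = -109 - 18 \left(\frac{11}{5} - \frac{13}{15}\right) = -109 - 24 = -133$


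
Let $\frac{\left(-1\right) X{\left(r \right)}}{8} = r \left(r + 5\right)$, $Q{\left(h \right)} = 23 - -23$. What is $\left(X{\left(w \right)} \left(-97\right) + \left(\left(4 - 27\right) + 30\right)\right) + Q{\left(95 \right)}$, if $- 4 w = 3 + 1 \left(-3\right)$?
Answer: $53$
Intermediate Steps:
$w = 0$ ($w = - \frac{3 + 1 \left(-3\right)}{4} = - \frac{3 - 3}{4} = \left(- \frac{1}{4}\right) 0 = 0$)
$Q{\left(h \right)} = 46$ ($Q{\left(h \right)} = 23 + 23 = 46$)
$X{\left(r \right)} = - 8 r \left(5 + r\right)$ ($X{\left(r \right)} = - 8 r \left(r + 5\right) = - 8 r \left(5 + r\right)$)
$\left(X{\left(w \right)} \left(-97\right) + \left(\left(4 - 27\right) + 30\right)\right) + Q{\left(95 \right)} = \left(\left(-8\right) 0 \left(5 + 0\right) \left(-97\right) + \left(\left(4 - 27\right) + 30\right)\right) + 46 = \left(\left(-8\right) 0 \cdot 5 \left(-97\right) + \left(-23 + 30\right)\right) + 46 = \left(0 \left(-97\right) + 7\right) + 46 = \left(0 + 7\right) + 46 = 7 + 46 = 53$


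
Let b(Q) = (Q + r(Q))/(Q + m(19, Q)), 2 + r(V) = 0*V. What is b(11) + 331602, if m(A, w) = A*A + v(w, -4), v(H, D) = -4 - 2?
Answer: 40455447/122 ≈ 3.3160e+5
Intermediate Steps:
v(H, D) = -6
r(V) = -2 (r(V) = -2 + 0*V = -2 + 0 = -2)
m(A, w) = -6 + A**2 (m(A, w) = A*A - 6 = A**2 - 6 = -6 + A**2)
b(Q) = (-2 + Q)/(355 + Q) (b(Q) = (Q - 2)/(Q + (-6 + 19**2)) = (-2 + Q)/(Q + (-6 + 361)) = (-2 + Q)/(Q + 355) = (-2 + Q)/(355 + Q))
b(11) + 331602 = (-2 + 11)/(355 + 11) + 331602 = 9/366 + 331602 = (1/366)*9 + 331602 = 3/122 + 331602 = 40455447/122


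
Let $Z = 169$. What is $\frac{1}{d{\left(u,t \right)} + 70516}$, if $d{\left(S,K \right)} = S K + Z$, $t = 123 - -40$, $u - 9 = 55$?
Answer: $\frac{1}{81117} \approx 1.2328 \cdot 10^{-5}$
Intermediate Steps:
$u = 64$ ($u = 9 + 55 = 64$)
$t = 163$ ($t = 123 + 40 = 163$)
$d{\left(S,K \right)} = 169 + K S$ ($d{\left(S,K \right)} = S K + 169 = K S + 169 = 169 + K S$)
$\frac{1}{d{\left(u,t \right)} + 70516} = \frac{1}{\left(169 + 163 \cdot 64\right) + 70516} = \frac{1}{\left(169 + 10432\right) + 70516} = \frac{1}{10601 + 70516} = \frac{1}{81117}$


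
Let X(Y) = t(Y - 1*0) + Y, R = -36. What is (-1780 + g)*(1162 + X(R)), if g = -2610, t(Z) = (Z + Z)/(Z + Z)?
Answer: -4947530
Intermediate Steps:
t(Z) = 1 (t(Z) = (2*Z)/((2*Z)) = (2*Z)*(1/(2*Z)) = 1)
X(Y) = 1 + Y
(-1780 + g)*(1162 + X(R)) = (-1780 - 2610)*(1162 + (1 - 36)) = -4390*(1162 - 35) = -4390*1127 = -4947530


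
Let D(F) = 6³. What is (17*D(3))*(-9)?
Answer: -33048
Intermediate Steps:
D(F) = 216
(17*D(3))*(-9) = (17*216)*(-9) = 3672*(-9) = -33048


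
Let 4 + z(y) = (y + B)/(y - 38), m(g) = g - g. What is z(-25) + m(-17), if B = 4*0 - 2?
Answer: -25/7 ≈ -3.5714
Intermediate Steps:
m(g) = 0
B = -2 (B = 0 - 2 = -2)
z(y) = -4 + (-2 + y)/(-38 + y) (z(y) = -4 + (y - 2)/(y - 38) = -4 + (-2 + y)/(-38 + y))
z(-25) + m(-17) = 3*(50 - 1*(-25))/(-38 - 25) + 0 = 3*(50 + 25)/(-63) + 0 = 3*(-1/63)*75 + 0 = -25/7 + 0 = -25/7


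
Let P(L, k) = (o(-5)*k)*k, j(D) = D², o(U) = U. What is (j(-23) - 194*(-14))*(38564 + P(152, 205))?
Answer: -556715445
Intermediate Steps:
P(L, k) = -5*k² (P(L, k) = (-5*k)*k = -5*k²)
(j(-23) - 194*(-14))*(38564 + P(152, 205)) = ((-23)² - 194*(-14))*(38564 - 5*205²) = (529 + 2716)*(38564 - 5*42025) = 3245*(38564 - 210125) = 3245*(-171561) = -556715445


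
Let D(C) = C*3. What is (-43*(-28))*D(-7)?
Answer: -25284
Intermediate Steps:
D(C) = 3*C
(-43*(-28))*D(-7) = (-43*(-28))*(3*(-7)) = 1204*(-21) = -25284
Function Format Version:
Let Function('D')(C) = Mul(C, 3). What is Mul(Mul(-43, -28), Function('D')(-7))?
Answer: -25284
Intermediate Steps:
Function('D')(C) = Mul(3, C)
Mul(Mul(-43, -28), Function('D')(-7)) = Mul(Mul(-43, -28), Mul(3, -7)) = Mul(1204, -21) = -25284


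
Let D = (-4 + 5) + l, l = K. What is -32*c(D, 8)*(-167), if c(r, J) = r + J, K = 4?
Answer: 69472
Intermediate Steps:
l = 4
D = 5 (D = (-4 + 5) + 4 = 1 + 4 = 5)
c(r, J) = J + r
-32*c(D, 8)*(-167) = -32*(8 + 5)*(-167) = -32*13*(-167) = -416*(-167) = 69472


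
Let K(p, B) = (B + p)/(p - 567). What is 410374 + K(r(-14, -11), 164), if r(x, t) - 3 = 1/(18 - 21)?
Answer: 694762682/1693 ≈ 4.1037e+5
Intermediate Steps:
r(x, t) = 8/3 (r(x, t) = 3 + 1/(18 - 21) = 3 + 1/(-3) = 3 - 1/3 = 8/3)
K(p, B) = (B + p)/(-567 + p)
410374 + K(r(-14, -11), 164) = 410374 + (164 + 8/3)/(-567 + 8/3) = 410374 + (500/3)/(-1693/3) = 410374 - 3/1693*500/3 = 410374 - 500/1693 = 694762682/1693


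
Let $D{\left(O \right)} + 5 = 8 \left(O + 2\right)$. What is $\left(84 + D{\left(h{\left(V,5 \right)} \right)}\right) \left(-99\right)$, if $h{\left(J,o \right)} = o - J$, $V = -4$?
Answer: $-16533$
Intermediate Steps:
$D{\left(O \right)} = 11 + 8 O$ ($D{\left(O \right)} = -5 + 8 \left(O + 2\right) = -5 + 8 \left(2 + O\right) = -5 + \left(16 + 8 O\right) = 11 + 8 O$)
$\left(84 + D{\left(h{\left(V,5 \right)} \right)}\right) \left(-99\right) = \left(84 + \left(11 + 8 \left(5 - -4\right)\right)\right) \left(-99\right) = \left(84 + \left(11 + 8 \left(5 + 4\right)\right)\right) \left(-99\right) = \left(84 + \left(11 + 8 \cdot 9\right)\right) \left(-99\right) = \left(84 + \left(11 + 72\right)\right) \left(-99\right) = \left(84 + 83\right) \left(-99\right) = 167 \left(-99\right) = -16533$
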